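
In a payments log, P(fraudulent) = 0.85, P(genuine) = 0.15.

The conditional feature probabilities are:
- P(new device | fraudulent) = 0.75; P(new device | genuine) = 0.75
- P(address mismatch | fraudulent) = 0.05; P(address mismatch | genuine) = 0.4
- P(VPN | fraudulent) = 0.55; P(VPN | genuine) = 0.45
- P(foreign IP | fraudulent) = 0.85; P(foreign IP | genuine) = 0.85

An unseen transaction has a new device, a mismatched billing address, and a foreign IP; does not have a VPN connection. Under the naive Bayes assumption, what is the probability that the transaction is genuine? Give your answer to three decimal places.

fraudulent: 0.85 × 0.75 × 0.05 × (1−0.55) × 0.85 = 0.0121921875
genuine: 0.15 × 0.75 × 0.4 × (1−0.45) × 0.85 = 0.0210375
P(genuine | x) = 0.0210375 / 0.0332296875 ≈ 0.633

0.633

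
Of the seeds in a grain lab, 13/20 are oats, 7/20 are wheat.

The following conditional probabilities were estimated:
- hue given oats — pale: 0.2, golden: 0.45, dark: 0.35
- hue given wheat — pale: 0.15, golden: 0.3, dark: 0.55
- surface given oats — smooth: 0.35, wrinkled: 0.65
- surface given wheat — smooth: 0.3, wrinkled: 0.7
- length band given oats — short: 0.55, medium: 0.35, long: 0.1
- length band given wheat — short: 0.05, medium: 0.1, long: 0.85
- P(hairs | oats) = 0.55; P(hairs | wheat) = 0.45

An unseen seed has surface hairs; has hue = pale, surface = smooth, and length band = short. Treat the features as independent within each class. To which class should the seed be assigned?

oats

oats: 0.65 × 0.2 × 0.35 × 0.55 × 0.55 = 0.01376375
wheat: 0.35 × 0.15 × 0.3 × 0.05 × 0.45 = 0.000354375
Highest score → oats.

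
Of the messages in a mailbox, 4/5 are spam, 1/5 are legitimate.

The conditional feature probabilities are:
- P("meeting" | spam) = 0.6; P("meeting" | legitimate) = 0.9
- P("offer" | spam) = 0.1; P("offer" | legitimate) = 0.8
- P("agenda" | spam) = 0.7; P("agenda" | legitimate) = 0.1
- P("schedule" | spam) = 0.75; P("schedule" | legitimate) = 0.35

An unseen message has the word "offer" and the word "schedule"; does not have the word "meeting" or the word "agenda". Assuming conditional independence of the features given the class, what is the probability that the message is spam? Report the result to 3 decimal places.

0.588

spam: 0.8 × (1−0.6) × 0.1 × (1−0.7) × 0.75 = 0.0072
legitimate: 0.2 × (1−0.9) × 0.8 × (1−0.1) × 0.35 = 0.00504
P(spam | x) = 0.0072 / 0.01224 ≈ 0.588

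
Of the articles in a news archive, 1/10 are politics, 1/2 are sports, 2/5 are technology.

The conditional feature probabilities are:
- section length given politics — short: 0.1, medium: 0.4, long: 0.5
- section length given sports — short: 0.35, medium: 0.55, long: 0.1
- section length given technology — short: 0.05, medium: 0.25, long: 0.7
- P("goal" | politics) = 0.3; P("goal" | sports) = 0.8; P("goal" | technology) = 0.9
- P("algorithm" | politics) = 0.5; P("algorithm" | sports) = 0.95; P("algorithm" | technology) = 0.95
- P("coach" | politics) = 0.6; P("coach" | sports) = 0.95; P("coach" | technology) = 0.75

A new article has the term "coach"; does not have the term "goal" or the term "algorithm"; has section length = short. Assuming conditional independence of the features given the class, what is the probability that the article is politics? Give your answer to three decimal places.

0.547

politics: 0.1 × 0.1 × (1−0.3) × (1−0.5) × 0.6 = 0.0021
sports: 0.5 × 0.35 × (1−0.8) × (1−0.95) × 0.95 = 0.0016625
technology: 0.4 × 0.05 × (1−0.9) × (1−0.95) × 0.75 = 0.000075
P(politics | x) = 0.0021 / 0.0038375 ≈ 0.547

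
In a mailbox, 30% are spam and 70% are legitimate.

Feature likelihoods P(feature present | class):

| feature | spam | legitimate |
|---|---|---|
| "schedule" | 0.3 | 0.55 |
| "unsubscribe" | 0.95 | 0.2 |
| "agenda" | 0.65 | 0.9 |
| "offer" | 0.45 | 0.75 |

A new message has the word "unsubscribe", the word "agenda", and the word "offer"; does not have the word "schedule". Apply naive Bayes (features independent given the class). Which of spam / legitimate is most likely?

spam

spam: 0.3 × (1−0.3) × 0.95 × 0.65 × 0.45 = 0.05835375
legitimate: 0.7 × (1−0.55) × 0.2 × 0.9 × 0.75 = 0.042525
Highest score → spam.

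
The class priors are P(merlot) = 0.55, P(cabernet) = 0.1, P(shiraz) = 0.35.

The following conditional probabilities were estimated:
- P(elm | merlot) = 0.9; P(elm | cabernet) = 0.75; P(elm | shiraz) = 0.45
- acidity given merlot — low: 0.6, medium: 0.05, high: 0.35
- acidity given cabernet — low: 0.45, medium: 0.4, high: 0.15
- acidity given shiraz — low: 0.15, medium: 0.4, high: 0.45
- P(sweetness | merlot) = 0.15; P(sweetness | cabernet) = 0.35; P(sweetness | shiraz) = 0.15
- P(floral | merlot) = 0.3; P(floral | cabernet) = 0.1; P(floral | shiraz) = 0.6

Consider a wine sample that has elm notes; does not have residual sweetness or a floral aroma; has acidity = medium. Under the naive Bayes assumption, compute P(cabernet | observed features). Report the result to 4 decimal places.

0.3268

merlot: 0.55 × 0.9 × 0.05 × (1−0.15) × (1−0.3) = 0.01472625
cabernet: 0.1 × 0.75 × 0.4 × (1−0.35) × (1−0.1) = 0.01755
shiraz: 0.35 × 0.45 × 0.4 × (1−0.15) × (1−0.6) = 0.02142
P(cabernet | x) = 0.01755 / 0.05369625 ≈ 0.3268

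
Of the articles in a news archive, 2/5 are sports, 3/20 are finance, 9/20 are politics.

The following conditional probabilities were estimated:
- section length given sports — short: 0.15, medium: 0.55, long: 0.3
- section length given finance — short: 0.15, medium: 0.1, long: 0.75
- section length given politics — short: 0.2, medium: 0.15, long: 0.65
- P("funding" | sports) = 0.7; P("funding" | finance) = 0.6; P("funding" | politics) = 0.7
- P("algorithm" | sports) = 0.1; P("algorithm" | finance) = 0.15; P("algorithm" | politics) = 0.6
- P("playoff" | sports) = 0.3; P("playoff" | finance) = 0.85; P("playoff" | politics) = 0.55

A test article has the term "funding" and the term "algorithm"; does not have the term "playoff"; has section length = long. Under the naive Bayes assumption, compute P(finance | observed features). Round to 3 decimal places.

0.024

sports: 0.4 × 0.3 × 0.7 × 0.1 × (1−0.3) = 0.00588
finance: 0.15 × 0.75 × 0.6 × 0.15 × (1−0.85) = 0.00151875
politics: 0.45 × 0.65 × 0.7 × 0.6 × (1−0.55) = 0.0552825
P(finance | x) = 0.00151875 / 0.06268125 ≈ 0.024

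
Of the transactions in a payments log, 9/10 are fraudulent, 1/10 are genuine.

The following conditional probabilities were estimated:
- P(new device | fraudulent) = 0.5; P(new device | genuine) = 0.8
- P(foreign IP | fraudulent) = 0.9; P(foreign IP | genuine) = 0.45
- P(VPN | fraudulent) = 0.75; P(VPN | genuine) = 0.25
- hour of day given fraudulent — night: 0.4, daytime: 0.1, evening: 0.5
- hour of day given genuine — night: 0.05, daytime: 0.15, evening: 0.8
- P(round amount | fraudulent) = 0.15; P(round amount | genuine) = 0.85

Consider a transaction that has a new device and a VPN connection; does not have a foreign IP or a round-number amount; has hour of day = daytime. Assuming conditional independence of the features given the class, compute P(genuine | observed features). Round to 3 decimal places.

0.079

fraudulent: 0.9 × 0.5 × (1−0.9) × 0.75 × 0.1 × (1−0.15) = 0.00286875
genuine: 0.1 × 0.8 × (1−0.45) × 0.25 × 0.15 × (1−0.85) = 0.0002475
P(genuine | x) = 0.0002475 / 0.00311625 ≈ 0.079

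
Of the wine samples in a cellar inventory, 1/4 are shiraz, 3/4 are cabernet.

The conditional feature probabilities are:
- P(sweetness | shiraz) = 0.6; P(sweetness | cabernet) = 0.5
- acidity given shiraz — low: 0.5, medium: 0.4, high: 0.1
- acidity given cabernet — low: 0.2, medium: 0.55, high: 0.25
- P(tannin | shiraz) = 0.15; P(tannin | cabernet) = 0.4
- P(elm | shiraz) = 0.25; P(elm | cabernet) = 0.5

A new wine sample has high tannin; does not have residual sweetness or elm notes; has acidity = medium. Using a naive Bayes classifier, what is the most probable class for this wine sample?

cabernet

shiraz: 0.25 × (1−0.6) × 0.4 × 0.15 × (1−0.25) = 0.0045
cabernet: 0.75 × (1−0.5) × 0.55 × 0.4 × (1−0.5) = 0.04125
Highest score → cabernet.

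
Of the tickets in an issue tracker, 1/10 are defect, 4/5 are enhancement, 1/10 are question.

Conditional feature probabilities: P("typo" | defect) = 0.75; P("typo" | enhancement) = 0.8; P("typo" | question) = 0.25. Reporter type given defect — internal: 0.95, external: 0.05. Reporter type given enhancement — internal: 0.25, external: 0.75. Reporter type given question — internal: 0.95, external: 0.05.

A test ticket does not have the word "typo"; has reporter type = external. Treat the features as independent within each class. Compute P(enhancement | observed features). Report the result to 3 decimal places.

defect: 0.1 × (1−0.75) × 0.05 = 0.00125
enhancement: 0.8 × (1−0.8) × 0.75 = 0.12
question: 0.1 × (1−0.25) × 0.05 = 0.00375
P(enhancement | x) = 0.12 / 0.125 ≈ 0.960

0.960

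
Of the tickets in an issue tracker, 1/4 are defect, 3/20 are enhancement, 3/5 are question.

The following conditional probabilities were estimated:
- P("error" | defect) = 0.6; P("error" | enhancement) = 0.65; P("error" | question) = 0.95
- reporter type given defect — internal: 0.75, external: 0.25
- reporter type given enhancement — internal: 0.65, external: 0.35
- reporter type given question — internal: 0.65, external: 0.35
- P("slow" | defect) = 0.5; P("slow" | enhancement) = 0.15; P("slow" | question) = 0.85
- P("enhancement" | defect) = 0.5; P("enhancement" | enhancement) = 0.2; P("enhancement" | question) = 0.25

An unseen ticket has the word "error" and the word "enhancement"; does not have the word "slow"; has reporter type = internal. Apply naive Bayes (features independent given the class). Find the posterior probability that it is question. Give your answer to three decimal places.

defect: 0.25 × 0.6 × 0.75 × (1−0.5) × 0.5 = 0.028125
enhancement: 0.15 × 0.65 × 0.65 × (1−0.15) × 0.2 = 0.01077375
question: 0.6 × 0.95 × 0.65 × (1−0.85) × 0.25 = 0.01389375
P(question | x) = 0.01389375 / 0.0527925 ≈ 0.263

0.263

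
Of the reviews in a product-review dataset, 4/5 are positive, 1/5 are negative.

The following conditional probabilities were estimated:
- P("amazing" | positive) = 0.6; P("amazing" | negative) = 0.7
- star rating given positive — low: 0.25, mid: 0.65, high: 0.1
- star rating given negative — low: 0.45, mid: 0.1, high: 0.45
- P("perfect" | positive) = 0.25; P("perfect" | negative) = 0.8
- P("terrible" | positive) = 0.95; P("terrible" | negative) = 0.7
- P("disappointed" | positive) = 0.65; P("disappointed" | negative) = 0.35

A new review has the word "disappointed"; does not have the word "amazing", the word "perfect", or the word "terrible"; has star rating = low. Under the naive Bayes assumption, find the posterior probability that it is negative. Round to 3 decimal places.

positive: 0.8 × (1−0.6) × 0.25 × (1−0.25) × (1−0.95) × 0.65 = 0.00195
negative: 0.2 × (1−0.7) × 0.45 × (1−0.8) × (1−0.7) × 0.35 = 0.000567
P(negative | x) = 0.000567 / 0.002517 ≈ 0.225

0.225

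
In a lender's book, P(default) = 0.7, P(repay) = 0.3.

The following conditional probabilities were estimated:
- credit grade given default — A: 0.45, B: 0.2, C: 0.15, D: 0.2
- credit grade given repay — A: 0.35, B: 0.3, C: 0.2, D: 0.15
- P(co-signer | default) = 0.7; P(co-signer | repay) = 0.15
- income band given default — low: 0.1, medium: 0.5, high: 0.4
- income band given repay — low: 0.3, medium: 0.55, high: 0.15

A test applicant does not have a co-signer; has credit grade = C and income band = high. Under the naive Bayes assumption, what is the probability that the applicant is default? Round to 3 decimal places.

default: 0.7 × 0.15 × (1−0.7) × 0.4 = 0.0126
repay: 0.3 × 0.2 × (1−0.15) × 0.15 = 0.00765
P(default | x) = 0.0126 / 0.02025 ≈ 0.622

0.622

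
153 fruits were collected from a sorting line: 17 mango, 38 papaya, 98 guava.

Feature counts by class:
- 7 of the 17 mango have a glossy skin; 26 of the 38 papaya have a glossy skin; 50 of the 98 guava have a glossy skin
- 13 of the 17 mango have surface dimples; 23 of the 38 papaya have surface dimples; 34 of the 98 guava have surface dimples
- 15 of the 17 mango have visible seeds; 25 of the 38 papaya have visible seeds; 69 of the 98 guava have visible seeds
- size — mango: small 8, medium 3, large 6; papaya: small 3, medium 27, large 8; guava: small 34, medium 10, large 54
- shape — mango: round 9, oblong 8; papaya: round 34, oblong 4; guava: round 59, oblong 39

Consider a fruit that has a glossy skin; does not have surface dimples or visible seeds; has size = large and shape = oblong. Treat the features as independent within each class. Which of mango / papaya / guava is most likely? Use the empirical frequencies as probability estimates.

mango: (17/153) × (7/17) × (4/17) × (2/17) × (6/17) × (8/17) ≈ 0.00021035
papaya: (38/153) × (26/38) × (15/38) × (13/38) × (8/38) × (4/38) ≈ 0.000508548
guava: (98/153) × (50/98) × (64/98) × (29/98) × (54/98) × (39/98) ≈ 0.0138488
Highest score → guava.

guava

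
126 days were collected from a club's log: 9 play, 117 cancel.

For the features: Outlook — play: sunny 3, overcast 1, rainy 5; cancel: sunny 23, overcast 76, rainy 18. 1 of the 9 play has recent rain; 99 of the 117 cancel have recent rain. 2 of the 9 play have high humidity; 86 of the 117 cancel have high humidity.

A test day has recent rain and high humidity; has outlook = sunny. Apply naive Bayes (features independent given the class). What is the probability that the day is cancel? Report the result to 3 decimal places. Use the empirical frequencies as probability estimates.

0.995

play: (9/126) × (3/9) × (1/9) × (2/9) ≈ 0.000587889
cancel: (117/126) × (23/117) × (99/117) × (86/117) ≈ 0.113532
P(cancel | x) = 0.113532 / 0.114119889 ≈ 0.995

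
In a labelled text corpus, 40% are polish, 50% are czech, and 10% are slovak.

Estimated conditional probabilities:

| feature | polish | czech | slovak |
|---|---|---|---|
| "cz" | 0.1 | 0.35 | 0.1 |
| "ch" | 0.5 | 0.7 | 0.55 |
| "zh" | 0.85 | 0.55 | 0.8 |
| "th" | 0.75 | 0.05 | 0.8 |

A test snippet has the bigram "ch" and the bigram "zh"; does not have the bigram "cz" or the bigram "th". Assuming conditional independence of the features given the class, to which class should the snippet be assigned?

polish: 0.4 × (1−0.1) × 0.5 × 0.85 × (1−0.75) = 0.03825
czech: 0.5 × (1−0.35) × 0.7 × 0.55 × (1−0.05) = 0.11886875
slovak: 0.1 × (1−0.1) × 0.55 × 0.8 × (1−0.8) = 0.00792
Highest score → czech.

czech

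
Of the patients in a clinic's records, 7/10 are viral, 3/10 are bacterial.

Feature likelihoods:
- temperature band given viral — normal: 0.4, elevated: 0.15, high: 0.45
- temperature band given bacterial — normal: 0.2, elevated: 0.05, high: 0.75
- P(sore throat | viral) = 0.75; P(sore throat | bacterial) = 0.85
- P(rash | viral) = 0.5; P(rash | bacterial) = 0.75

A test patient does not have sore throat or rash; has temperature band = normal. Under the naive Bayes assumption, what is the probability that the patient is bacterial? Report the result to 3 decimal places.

0.060

viral: 0.7 × 0.4 × (1−0.75) × (1−0.5) = 0.035
bacterial: 0.3 × 0.2 × (1−0.85) × (1−0.75) = 0.00225
P(bacterial | x) = 0.00225 / 0.03725 ≈ 0.060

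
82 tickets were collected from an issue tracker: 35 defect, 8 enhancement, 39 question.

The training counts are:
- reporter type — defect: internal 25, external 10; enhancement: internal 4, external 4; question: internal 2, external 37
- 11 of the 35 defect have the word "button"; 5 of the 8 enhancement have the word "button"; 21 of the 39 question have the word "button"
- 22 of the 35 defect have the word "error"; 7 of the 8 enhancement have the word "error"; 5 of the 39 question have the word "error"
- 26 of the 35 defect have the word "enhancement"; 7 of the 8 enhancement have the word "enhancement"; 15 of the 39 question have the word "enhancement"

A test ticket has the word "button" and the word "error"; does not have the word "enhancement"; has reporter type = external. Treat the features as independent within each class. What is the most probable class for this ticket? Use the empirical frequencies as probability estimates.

defect: (35/82) × (10/35) × (11/35) × (22/35) × (9/35) ≈ 0.00619498
enhancement: (8/82) × (4/8) × (5/8) × (7/8) × (1/8) ≈ 0.0033346
question: (39/82) × (37/39) × (21/39) × (5/39) × (24/39) ≈ 0.0191688
Highest score → question.

question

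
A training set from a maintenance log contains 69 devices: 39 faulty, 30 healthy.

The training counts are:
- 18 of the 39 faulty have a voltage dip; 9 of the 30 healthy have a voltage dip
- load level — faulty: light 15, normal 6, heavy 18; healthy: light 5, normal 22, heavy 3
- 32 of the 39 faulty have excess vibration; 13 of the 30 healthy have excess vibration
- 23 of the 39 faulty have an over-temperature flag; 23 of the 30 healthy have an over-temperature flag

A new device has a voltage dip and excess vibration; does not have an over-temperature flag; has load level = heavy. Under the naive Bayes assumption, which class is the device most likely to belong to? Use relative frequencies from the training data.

faulty

faulty: (39/69) × (18/39) × (18/39) × (32/39) × (16/39) ≈ 0.0405296
healthy: (30/69) × (9/30) × (3/30) × (13/30) × (7/30) ≈ 0.00131884
Highest score → faulty.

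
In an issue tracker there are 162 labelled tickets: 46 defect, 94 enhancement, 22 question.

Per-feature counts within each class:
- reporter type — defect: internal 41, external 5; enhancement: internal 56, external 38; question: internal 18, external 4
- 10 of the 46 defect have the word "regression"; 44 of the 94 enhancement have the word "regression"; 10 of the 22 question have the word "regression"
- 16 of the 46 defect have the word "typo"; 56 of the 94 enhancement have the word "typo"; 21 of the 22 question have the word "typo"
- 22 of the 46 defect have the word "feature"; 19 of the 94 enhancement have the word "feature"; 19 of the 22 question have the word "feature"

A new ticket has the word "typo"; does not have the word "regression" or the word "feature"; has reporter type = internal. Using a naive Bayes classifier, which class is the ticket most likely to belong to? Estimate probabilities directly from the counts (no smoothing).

defect: (46/162) × (41/46) × (36/46) × (16/46) × (24/46) ≈ 0.0359442
enhancement: (94/162) × (56/94) × (50/94) × (56/94) × (75/94) ≈ 0.0873995
question: (22/162) × (18/22) × (12/22) × (21/22) × (3/22) ≈ 0.00788881
Highest score → enhancement.

enhancement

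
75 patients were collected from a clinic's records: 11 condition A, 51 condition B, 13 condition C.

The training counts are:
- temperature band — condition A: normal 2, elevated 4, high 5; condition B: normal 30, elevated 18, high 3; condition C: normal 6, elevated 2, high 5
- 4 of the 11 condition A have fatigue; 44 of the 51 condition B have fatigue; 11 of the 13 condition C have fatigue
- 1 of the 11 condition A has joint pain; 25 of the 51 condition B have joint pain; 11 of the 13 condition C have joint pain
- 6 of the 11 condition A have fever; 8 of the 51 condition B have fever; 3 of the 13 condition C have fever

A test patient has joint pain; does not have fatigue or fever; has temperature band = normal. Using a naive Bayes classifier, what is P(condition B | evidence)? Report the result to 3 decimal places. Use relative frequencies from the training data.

condition A: (11/75) × (2/11) × (7/11) × (1/11) × (5/11) ≈ 0.000701227
condition B: (51/75) × (30/51) × (7/51) × (25/51) × (43/51) ≈ 0.0226911
condition C: (13/75) × (6/13) × (2/13) × (11/13) × (10/13) ≈ 0.00801092
P(condition B | x) = 0.0226911 / 0.031403247 ≈ 0.723

0.723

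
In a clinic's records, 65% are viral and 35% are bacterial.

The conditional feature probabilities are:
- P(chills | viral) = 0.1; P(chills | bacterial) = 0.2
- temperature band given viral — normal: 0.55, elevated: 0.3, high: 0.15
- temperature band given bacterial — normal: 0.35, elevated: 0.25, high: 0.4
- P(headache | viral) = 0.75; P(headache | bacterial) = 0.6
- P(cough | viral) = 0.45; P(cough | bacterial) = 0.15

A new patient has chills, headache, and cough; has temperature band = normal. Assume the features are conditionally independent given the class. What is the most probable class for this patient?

viral

viral: 0.65 × 0.1 × 0.55 × 0.75 × 0.45 = 0.012065625
bacterial: 0.35 × 0.2 × 0.35 × 0.6 × 0.15 = 0.002205
Highest score → viral.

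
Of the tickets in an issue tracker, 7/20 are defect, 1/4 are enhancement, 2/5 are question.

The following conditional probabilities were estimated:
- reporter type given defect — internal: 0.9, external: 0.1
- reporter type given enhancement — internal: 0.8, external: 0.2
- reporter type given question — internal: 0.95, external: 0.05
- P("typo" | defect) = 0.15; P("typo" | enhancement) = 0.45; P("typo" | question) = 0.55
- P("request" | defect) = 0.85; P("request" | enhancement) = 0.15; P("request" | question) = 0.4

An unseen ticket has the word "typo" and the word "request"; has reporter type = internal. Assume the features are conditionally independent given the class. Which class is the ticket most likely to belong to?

question

defect: 0.35 × 0.9 × 0.15 × 0.85 = 0.0401625
enhancement: 0.25 × 0.8 × 0.45 × 0.15 = 0.0135
question: 0.4 × 0.95 × 0.55 × 0.4 = 0.0836
Highest score → question.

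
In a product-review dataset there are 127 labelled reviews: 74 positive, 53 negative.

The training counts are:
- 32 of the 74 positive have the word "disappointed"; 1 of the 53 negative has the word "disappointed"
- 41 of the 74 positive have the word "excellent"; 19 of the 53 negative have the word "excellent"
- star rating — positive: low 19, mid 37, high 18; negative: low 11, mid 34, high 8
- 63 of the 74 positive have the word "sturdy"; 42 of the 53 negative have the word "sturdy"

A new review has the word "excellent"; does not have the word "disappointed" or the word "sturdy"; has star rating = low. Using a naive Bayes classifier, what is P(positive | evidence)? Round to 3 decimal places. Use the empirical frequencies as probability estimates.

0.525

positive: (74/127) × (42/74) × (41/74) × (19/74) × (11/74) ≈ 0.00699327
negative: (53/127) × (52/53) × (19/53) × (11/53) × (11/53) ≈ 0.00632282
P(positive | x) = 0.00699327 / 0.01331609 ≈ 0.525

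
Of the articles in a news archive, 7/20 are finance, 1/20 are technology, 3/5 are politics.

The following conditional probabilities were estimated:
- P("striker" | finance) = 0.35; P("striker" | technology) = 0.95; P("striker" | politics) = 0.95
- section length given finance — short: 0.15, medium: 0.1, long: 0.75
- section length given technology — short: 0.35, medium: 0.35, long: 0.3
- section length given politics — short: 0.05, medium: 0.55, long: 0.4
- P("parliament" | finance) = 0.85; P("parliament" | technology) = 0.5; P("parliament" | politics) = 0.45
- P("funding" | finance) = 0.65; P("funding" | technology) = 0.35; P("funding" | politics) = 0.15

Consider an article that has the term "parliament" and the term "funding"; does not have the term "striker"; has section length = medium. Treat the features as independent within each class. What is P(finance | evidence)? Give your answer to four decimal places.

0.9084

finance: 0.35 × (1−0.35) × 0.1 × 0.85 × 0.65 = 0.012569375
technology: 0.05 × (1−0.95) × 0.35 × 0.5 × 0.35 = 0.000153125
politics: 0.6 × (1−0.95) × 0.55 × 0.45 × 0.15 = 0.00111375
P(finance | x) = 0.012569375 / 0.01383625 ≈ 0.9084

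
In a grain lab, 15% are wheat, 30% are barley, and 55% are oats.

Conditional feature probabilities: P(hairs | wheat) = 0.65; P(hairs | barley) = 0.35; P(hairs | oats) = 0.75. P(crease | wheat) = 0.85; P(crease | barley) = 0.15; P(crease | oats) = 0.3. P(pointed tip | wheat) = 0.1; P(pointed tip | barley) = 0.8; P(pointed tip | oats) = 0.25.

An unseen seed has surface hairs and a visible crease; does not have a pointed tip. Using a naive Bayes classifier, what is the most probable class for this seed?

oats

wheat: 0.15 × 0.65 × 0.85 × (1−0.1) = 0.0745875
barley: 0.3 × 0.35 × 0.15 × (1−0.8) = 0.00315
oats: 0.55 × 0.75 × 0.3 × (1−0.25) = 0.0928125
Highest score → oats.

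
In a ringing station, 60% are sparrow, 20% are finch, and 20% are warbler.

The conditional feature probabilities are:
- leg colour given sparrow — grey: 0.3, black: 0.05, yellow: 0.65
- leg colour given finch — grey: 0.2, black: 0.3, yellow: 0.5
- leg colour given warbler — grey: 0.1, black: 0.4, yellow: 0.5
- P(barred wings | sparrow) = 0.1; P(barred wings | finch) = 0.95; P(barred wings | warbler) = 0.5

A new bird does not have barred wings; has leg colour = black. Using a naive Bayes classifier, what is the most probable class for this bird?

warbler

sparrow: 0.6 × 0.05 × (1−0.1) = 0.027
finch: 0.2 × 0.3 × (1−0.95) = 0.003
warbler: 0.2 × 0.4 × (1−0.5) = 0.04
Highest score → warbler.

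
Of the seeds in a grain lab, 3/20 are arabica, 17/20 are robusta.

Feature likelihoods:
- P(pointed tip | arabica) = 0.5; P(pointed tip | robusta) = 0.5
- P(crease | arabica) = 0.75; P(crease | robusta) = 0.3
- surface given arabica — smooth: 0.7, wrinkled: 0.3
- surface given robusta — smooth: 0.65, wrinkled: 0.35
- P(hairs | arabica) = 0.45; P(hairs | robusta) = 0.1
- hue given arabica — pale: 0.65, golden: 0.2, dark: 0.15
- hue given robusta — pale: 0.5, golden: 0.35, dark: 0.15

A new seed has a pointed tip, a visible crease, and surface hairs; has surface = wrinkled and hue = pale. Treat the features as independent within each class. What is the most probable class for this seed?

arabica: 0.15 × 0.5 × 0.75 × 0.3 × 0.45 × 0.65 = 0.0049359375
robusta: 0.85 × 0.5 × 0.3 × 0.35 × 0.1 × 0.5 = 0.00223125
Highest score → arabica.

arabica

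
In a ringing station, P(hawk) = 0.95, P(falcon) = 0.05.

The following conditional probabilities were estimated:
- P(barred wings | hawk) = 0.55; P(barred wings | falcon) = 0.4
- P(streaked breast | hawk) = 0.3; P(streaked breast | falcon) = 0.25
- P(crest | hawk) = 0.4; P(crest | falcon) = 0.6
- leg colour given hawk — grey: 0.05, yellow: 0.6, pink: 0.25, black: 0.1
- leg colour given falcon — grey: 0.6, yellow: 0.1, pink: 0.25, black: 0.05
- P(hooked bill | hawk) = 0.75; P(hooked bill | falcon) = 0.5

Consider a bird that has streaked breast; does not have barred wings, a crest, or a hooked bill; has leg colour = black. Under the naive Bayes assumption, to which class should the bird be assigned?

hawk

hawk: 0.95 × (1−0.55) × 0.3 × (1−0.4) × 0.1 × (1−0.75) = 0.00192375
falcon: 0.05 × (1−0.4) × 0.25 × (1−0.6) × 0.05 × (1−0.5) = 0.000075
Highest score → hawk.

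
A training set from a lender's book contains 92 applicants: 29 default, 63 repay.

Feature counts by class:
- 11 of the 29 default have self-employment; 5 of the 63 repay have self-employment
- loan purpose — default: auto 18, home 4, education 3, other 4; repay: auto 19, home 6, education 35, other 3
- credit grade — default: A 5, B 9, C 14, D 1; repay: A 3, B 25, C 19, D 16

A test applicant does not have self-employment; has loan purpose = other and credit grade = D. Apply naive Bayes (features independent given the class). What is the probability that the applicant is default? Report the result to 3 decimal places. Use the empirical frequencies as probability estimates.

0.109

default: (29/92) × (18/29) × (4/29) × (1/29) ≈ 0.000930569
repay: (63/92) × (58/63) × (3/63) × (16/63) ≈ 0.00762431
P(default | x) = 0.000930569 / 0.008554879 ≈ 0.109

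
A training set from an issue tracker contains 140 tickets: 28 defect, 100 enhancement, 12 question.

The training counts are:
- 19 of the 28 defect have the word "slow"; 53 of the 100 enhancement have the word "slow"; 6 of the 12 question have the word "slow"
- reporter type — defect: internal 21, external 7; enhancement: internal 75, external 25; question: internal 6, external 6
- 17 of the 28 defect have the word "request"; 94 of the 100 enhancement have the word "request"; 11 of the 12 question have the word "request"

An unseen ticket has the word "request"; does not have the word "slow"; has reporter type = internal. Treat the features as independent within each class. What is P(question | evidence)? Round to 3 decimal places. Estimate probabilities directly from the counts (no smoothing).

0.069

defect: (28/140) × (9/28) × (21/28) × (17/28) ≈ 0.029273
enhancement: (100/140) × (47/100) × (75/100) × (94/100) ≈ 0.236679
question: (12/140) × (6/12) × (6/12) × (11/12) ≈ 0.0196429
P(question | x) = 0.0196429 / 0.2855949 ≈ 0.069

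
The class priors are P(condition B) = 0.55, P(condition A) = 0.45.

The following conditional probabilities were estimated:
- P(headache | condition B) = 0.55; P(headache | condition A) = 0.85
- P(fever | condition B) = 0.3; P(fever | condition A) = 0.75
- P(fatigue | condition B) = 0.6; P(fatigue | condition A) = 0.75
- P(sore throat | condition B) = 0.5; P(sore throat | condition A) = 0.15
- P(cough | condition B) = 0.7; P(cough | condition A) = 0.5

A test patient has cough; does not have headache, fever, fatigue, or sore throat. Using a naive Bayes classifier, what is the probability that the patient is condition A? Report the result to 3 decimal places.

0.069

condition B: 0.55 × (1−0.55) × (1−0.3) × (1−0.6) × (1−0.5) × 0.7 = 0.024255
condition A: 0.45 × (1−0.85) × (1−0.75) × (1−0.75) × (1−0.15) × 0.5 = 0.00179296875
P(condition A | x) = 0.00179296875 / 0.02604796875 ≈ 0.069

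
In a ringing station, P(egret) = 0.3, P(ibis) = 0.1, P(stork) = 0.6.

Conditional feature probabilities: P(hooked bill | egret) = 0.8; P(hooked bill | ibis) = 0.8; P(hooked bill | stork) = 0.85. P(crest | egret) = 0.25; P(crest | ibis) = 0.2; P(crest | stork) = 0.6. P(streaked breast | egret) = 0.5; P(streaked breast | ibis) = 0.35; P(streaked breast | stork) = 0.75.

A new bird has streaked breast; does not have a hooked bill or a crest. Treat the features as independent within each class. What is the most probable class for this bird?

stork

egret: 0.3 × (1−0.8) × (1−0.25) × 0.5 = 0.0225
ibis: 0.1 × (1−0.8) × (1−0.2) × 0.35 = 0.0056
stork: 0.6 × (1−0.85) × (1−0.6) × 0.75 = 0.027
Highest score → stork.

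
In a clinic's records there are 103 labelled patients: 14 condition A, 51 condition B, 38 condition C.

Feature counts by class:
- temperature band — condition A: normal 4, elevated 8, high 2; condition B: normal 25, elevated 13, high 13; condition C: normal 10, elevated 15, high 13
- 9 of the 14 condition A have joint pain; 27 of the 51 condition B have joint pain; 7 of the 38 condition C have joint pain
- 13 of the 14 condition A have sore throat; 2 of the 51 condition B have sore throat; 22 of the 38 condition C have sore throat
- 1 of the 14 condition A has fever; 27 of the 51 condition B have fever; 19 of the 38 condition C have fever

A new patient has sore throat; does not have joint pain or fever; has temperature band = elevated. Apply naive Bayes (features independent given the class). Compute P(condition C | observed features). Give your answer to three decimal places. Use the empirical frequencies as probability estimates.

condition A: (14/103) × (8/14) × (5/14) × (13/14) × (13/14) ≈ 0.023918
condition B: (51/103) × (13/51) × (24/51) × (2/51) × (24/51) ≈ 0.00109609
condition C: (38/103) × (15/38) × (31/38) × (22/38) × (19/38) ≈ 0.0343907
P(condition C | x) = 0.0343907 / 0.05940479 ≈ 0.579

0.579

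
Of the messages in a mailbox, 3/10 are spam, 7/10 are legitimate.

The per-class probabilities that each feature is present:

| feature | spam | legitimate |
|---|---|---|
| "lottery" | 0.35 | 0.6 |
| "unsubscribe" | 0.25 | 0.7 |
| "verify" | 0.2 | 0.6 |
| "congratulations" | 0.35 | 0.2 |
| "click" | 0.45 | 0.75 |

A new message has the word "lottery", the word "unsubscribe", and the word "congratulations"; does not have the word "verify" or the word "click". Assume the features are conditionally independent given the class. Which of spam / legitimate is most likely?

spam: 0.3 × 0.35 × 0.25 × (1−0.2) × 0.35 × (1−0.45) = 0.0040425
legitimate: 0.7 × 0.6 × 0.7 × (1−0.6) × 0.2 × (1−0.75) = 0.00588
Highest score → legitimate.

legitimate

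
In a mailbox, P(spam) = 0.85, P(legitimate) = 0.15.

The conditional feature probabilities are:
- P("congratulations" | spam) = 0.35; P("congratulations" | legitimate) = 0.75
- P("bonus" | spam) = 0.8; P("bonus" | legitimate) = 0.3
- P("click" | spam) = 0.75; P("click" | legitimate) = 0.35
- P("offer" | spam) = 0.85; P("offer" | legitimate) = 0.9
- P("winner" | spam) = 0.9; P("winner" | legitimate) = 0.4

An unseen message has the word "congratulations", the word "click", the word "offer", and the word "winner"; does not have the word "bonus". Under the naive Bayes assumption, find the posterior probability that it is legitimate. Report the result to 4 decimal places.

spam: 0.85 × 0.35 × (1−0.8) × 0.75 × 0.85 × 0.9 = 0.034138125
legitimate: 0.15 × 0.75 × (1−0.3) × 0.35 × 0.9 × 0.4 = 0.0099225
P(legitimate | x) = 0.0099225 / 0.044060625 ≈ 0.2252

0.2252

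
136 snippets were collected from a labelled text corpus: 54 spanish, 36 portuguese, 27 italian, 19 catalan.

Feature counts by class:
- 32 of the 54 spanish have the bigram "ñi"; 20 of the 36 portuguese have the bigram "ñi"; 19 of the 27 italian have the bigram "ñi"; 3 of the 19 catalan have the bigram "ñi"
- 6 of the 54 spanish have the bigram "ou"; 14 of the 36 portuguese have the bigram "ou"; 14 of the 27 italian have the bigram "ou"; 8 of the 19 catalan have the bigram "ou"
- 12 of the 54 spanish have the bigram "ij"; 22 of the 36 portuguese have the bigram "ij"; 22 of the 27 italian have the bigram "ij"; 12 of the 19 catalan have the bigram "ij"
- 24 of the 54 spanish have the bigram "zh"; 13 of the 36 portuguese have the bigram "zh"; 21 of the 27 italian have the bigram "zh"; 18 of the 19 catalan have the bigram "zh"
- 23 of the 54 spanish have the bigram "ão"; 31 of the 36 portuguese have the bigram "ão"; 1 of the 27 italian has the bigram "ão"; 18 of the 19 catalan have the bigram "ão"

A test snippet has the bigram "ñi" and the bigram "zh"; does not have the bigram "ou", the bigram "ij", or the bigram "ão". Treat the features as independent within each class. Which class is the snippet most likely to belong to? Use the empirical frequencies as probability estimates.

spanish

spanish: (54/136) × (32/54) × (48/54) × (42/54) × (24/54) × (31/54) ≈ 0.0415049
portuguese: (36/136) × (20/36) × (22/36) × (14/36) × (13/36) × (5/36) ≈ 0.00175285
italian: (27/136) × (19/27) × (13/27) × (5/27) × (21/27) × (26/27) ≈ 0.00932966
catalan: (19/136) × (3/19) × (11/19) × (7/19) × (18/19) × (1/19) ≈ 0.000234602
Highest score → spanish.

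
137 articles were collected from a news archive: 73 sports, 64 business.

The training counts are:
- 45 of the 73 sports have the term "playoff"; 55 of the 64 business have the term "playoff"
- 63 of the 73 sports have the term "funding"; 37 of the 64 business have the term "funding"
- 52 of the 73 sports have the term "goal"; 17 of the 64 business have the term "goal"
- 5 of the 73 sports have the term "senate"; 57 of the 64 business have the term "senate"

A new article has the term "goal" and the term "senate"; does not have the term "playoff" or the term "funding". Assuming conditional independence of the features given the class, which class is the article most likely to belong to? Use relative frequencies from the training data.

business

sports: (73/137) × (28/73) × (10/73) × (52/73) × (5/73) ≈ 0.00136597
business: (64/137) × (9/64) × (27/64) × (17/64) × (57/64) ≈ 0.00655646
Highest score → business.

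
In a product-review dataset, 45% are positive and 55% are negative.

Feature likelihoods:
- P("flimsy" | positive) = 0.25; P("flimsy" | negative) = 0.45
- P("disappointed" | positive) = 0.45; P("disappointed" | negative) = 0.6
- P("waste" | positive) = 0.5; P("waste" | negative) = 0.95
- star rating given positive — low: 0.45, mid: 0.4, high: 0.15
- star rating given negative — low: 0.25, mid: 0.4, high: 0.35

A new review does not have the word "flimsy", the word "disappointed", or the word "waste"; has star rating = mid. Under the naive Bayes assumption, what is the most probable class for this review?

positive: 0.45 × (1−0.25) × (1−0.45) × (1−0.5) × 0.4 = 0.037125
negative: 0.55 × (1−0.45) × (1−0.6) × (1−0.95) × 0.4 = 0.00242
Highest score → positive.

positive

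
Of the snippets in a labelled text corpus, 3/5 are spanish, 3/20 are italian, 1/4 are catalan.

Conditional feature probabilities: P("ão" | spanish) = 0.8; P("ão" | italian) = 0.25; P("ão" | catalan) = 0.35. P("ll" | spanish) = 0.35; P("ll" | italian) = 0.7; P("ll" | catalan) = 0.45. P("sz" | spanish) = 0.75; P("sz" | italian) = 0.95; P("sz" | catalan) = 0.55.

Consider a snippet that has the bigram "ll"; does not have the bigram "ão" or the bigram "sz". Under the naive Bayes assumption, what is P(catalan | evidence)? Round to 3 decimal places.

spanish: 0.6 × (1−0.8) × 0.35 × (1−0.75) = 0.0105
italian: 0.15 × (1−0.25) × 0.7 × (1−0.95) = 0.0039375
catalan: 0.25 × (1−0.35) × 0.45 × (1−0.55) = 0.03290625
P(catalan | x) = 0.03290625 / 0.04734375 ≈ 0.695

0.695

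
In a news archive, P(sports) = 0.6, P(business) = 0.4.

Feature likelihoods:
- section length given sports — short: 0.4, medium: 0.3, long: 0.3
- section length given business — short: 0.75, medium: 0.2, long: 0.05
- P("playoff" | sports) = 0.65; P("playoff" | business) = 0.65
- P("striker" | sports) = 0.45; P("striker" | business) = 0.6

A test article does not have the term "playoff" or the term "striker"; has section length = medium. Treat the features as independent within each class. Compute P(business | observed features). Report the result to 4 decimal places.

0.2443

sports: 0.6 × 0.3 × (1−0.65) × (1−0.45) = 0.03465
business: 0.4 × 0.2 × (1−0.65) × (1−0.6) = 0.0112
P(business | x) = 0.0112 / 0.04585 ≈ 0.2443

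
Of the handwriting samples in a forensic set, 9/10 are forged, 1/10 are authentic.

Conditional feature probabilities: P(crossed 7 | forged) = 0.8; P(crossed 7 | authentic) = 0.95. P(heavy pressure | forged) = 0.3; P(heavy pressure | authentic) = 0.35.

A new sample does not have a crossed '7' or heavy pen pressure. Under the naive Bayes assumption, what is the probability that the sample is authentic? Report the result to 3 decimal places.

forged: 0.9 × (1−0.8) × (1−0.3) = 0.126
authentic: 0.1 × (1−0.95) × (1−0.35) = 0.00325
P(authentic | x) = 0.00325 / 0.12925 ≈ 0.025

0.025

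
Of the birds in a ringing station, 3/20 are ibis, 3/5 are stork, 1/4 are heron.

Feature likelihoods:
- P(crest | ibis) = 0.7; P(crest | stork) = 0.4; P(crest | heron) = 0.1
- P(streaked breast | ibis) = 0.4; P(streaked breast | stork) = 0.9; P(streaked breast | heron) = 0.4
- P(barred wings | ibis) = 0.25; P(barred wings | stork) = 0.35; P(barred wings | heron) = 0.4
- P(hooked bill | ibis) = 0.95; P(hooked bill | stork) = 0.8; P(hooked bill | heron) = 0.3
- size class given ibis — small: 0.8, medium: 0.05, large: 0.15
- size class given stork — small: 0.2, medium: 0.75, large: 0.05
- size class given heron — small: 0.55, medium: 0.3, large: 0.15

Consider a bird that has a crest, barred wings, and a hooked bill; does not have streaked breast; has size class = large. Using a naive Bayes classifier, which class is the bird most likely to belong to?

ibis

ibis: 0.15 × 0.7 × (1−0.4) × 0.25 × 0.95 × 0.15 = 0.002244375
stork: 0.6 × 0.4 × (1−0.9) × 0.35 × 0.8 × 0.05 = 0.000336
heron: 0.25 × 0.1 × (1−0.4) × 0.4 × 0.3 × 0.15 = 0.00027
Highest score → ibis.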